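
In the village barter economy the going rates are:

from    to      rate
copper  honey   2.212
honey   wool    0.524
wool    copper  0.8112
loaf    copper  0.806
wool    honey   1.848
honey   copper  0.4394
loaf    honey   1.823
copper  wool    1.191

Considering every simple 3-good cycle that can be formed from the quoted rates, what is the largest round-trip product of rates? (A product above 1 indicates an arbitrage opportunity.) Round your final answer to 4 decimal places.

0.9671

copper→wool→honey→copper: 1.191 × 1.848 × 0.4394 = 0.96711
copper→honey→wool→copper: 2.212 × 0.524 × 0.8112 = 0.94025
Maximum is copper→wool→honey→copper at 0.9671; no arbitrage — every cycle loses value.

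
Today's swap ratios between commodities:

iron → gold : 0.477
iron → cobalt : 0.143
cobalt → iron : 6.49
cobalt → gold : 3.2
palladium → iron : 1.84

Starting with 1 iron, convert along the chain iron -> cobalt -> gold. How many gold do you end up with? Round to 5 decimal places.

0.45760

1 iron × 0.143 = 0.143 cobalt
0.143 cobalt × 3.2 = 0.4576 gold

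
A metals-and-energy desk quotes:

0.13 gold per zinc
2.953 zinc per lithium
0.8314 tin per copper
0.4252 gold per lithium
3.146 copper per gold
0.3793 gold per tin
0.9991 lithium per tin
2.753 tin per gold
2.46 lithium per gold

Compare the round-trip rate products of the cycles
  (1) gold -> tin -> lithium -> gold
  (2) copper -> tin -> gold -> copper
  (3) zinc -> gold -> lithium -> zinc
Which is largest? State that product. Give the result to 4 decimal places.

1.1695

(1) 2.753 × 0.9991 × 0.4252 = 1.16952
(2) 0.8314 × 0.3793 × 3.146 = 0.99209
(3) 0.13 × 2.46 × 2.953 = 0.94437
Highest is cycle (1) at 1.1695 (>1, arbitrage).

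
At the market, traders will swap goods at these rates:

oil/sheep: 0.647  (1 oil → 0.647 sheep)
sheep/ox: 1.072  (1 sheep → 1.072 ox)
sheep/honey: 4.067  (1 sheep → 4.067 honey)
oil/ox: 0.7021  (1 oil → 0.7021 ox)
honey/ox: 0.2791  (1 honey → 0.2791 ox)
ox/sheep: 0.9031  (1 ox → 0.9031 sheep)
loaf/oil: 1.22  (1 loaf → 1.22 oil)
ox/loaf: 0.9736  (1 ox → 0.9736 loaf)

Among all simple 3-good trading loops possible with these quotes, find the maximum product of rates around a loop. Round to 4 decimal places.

1.0251

honey→ox→sheep→honey: 0.2791 × 0.9031 × 4.067 = 1.02511
loaf→oil→ox→loaf: 1.22 × 0.7021 × 0.9736 = 0.83395
Maximum is honey→ox→sheep→honey at 1.0251; arbitrage exists.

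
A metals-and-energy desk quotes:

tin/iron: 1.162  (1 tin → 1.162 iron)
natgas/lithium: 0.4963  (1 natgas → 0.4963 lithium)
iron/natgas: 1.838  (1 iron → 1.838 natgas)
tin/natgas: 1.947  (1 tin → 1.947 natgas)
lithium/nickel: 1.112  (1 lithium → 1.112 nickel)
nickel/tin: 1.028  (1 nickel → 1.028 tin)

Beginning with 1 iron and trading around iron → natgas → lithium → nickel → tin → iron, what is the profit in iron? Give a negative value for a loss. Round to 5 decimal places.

1 iron × 1.838 = 1.838 natgas
1.838 natgas × 0.4963 = 0.9121994 lithium
0.9121994 lithium × 1.112 = 1.0143657328 nickel
1.0143657328 nickel × 1.028 = 1.0427679733184 tin
1.0427679733184 tin × 1.162 = 1.2116963849959808 iron
Net change: 1.2116963849959808 − 1 = 0.2116963849959808 iron

0.21170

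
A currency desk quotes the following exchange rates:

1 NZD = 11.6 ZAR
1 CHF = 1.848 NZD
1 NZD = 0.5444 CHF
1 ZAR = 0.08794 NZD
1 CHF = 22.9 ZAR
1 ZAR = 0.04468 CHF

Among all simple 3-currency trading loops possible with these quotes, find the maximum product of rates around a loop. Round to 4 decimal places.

1.0963

CHF→ZAR→NZD→CHF: 22.9 × 0.08794 × 0.5444 = 1.09633
CHF→NZD→ZAR→CHF: 1.848 × 11.6 × 0.04468 = 0.95780
Maximum is CHF→ZAR→NZD→CHF at 1.0963; arbitrage exists.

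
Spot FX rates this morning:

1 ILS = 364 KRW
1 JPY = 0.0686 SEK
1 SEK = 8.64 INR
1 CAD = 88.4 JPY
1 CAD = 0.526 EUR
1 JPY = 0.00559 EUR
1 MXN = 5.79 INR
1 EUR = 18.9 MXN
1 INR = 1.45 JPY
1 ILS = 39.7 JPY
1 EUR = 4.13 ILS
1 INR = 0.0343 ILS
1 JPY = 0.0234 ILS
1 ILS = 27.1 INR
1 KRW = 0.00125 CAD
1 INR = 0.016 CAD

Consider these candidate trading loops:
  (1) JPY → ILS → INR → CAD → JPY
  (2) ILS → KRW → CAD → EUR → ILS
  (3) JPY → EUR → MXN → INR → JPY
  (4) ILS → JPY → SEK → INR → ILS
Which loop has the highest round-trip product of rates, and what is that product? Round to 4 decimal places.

(1) 0.0234 × 27.1 × 0.016 × 88.4 = 0.89693
(2) 364 × 0.00125 × 0.526 × 4.13 = 0.98843
(3) 0.00559 × 18.9 × 5.79 × 1.45 = 0.88699
(4) 39.7 × 0.0686 × 8.64 × 0.0343 = 0.80709
Highest is cycle (2) at 0.9884 (≤1, no arbitrage).

0.9884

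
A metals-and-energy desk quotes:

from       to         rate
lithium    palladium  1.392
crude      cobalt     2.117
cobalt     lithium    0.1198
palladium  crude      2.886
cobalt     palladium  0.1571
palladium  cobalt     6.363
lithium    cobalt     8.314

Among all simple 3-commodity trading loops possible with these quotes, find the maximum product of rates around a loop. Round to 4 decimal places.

cobalt→lithium→palladium→cobalt: 0.1198 × 1.392 × 6.363 = 1.06110
cobalt→palladium→crude→cobalt: 0.1571 × 2.886 × 2.117 = 0.95983
Maximum is cobalt→lithium→palladium→cobalt at 1.0611; arbitrage exists.

1.0611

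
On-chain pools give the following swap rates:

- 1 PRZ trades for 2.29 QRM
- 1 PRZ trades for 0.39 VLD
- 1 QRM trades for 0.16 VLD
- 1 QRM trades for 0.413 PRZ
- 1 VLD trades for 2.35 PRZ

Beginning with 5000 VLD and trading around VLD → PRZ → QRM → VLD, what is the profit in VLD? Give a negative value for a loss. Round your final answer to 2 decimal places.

-694.80

5000 VLD × 2.35 = 11750 PRZ
11750 PRZ × 2.29 = 26907.5 QRM
26907.5 QRM × 0.16 = 4305.2 VLD
Net change: 4305.2 − 5000 = -694.8 VLD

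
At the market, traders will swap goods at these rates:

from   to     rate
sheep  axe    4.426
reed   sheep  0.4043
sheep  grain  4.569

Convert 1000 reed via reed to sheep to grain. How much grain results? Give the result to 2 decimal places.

1000 reed × 0.4043 = 404.3 sheep
404.3 sheep × 4.569 = 1847.2467 grain

1847.25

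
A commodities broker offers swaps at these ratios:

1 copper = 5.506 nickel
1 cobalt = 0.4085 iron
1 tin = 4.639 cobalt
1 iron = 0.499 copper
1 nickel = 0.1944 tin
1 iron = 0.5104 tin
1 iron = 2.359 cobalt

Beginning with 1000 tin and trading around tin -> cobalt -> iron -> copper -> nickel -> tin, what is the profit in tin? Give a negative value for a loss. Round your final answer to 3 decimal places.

1000 tin × 4.639 = 4639 cobalt
4639 cobalt × 0.4085 = 1895.0315 iron
1895.0315 iron × 0.499 = 945.6207185 copper
945.6207185 copper × 5.506 = 5206.587676061 nickel
5206.587676061 nickel × 0.1944 = 1012.1606442262584 tin
Net change: 1012.1606442262584 − 1000 = 12.1606442262584 tin

12.161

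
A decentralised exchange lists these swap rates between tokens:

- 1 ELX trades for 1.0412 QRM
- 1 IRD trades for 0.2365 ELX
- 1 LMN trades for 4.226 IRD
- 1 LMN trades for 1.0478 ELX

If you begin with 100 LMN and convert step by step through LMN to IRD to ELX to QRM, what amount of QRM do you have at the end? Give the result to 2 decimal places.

100 LMN × 4.226 = 422.6 IRD
422.6 IRD × 0.2365 = 99.9449 ELX
99.9449 ELX × 1.0412 = 104.06262988 QRM

104.06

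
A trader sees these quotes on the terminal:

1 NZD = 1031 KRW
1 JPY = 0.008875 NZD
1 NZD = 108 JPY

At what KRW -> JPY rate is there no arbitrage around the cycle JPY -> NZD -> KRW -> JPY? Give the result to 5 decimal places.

Known legs of the cycle: 0.008875 × 1031 = 9.150125
For no arbitrage the full-cycle product must be 1, so the missing rate is 1 / 9.150125 ≈ 0.1092881.

0.10929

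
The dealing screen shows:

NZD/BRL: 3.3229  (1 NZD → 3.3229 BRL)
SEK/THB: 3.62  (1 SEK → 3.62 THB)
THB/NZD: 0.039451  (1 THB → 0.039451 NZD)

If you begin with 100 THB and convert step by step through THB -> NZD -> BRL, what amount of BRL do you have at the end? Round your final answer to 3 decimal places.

100 THB × 0.039451 = 3.9451 NZD
3.9451 NZD × 3.3229 = 13.10917279 BRL

13.109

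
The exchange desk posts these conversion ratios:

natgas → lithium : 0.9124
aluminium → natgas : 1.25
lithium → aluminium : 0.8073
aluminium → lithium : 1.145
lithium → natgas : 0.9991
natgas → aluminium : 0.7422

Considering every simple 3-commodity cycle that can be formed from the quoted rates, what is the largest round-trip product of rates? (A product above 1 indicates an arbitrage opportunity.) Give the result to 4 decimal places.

0.9207

natgas→lithium→aluminium→natgas: 0.9124 × 0.8073 × 1.25 = 0.92073
natgas→aluminium→lithium→natgas: 0.7422 × 1.145 × 0.9991 = 0.84905
Maximum is natgas→lithium→aluminium→natgas at 0.9207; no arbitrage — every cycle loses value.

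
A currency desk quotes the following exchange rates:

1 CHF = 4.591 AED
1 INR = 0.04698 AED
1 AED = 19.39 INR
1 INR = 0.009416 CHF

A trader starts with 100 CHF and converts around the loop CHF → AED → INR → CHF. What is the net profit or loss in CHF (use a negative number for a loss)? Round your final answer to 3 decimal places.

100 CHF × 4.591 = 459.1 AED
459.1 AED × 19.39 = 8901.949 INR
8901.949 INR × 0.009416 = 83.820751784 CHF
Net change: 83.820751784 − 100 = -16.179248216 CHF

-16.179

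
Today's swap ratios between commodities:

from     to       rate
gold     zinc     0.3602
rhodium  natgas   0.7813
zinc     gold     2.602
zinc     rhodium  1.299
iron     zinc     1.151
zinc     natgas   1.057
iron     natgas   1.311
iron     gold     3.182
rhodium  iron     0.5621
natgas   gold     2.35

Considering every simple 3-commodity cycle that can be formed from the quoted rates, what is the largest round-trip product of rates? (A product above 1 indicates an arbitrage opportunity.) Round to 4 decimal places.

0.8947

natgas→gold→zinc→natgas: 2.35 × 0.3602 × 1.057 = 0.89472
rhodium→iron→zinc→rhodium: 0.5621 × 1.151 × 1.299 = 0.84042
Maximum is natgas→gold→zinc→natgas at 0.8947; no arbitrage — every cycle loses value.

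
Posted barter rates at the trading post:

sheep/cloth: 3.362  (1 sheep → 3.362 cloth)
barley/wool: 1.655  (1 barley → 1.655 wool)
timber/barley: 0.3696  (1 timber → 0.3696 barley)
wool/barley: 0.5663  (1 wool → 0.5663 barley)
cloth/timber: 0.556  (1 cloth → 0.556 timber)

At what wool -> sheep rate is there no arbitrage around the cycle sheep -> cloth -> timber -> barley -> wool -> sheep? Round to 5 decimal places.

0.87458

Known legs of the cycle: 3.362 × 0.556 × 0.3696 × 1.655 = 1.143411251136
For no arbitrage the full-cycle product must be 1, so the missing rate is 1 / 1.143411251136 ≈ 0.8745760.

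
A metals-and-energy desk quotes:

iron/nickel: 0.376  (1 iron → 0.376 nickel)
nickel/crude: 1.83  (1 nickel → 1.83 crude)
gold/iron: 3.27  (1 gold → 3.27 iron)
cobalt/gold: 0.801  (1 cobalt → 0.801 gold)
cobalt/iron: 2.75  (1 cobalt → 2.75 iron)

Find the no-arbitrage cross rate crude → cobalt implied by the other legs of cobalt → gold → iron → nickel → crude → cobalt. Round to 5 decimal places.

Known legs of the cycle: 0.801 × 3.27 × 0.376 × 1.83 = 1.8022673016
For no arbitrage the full-cycle product must be 1, so the missing rate is 1 / 1.8022673016 ≈ 0.5548567.

0.55486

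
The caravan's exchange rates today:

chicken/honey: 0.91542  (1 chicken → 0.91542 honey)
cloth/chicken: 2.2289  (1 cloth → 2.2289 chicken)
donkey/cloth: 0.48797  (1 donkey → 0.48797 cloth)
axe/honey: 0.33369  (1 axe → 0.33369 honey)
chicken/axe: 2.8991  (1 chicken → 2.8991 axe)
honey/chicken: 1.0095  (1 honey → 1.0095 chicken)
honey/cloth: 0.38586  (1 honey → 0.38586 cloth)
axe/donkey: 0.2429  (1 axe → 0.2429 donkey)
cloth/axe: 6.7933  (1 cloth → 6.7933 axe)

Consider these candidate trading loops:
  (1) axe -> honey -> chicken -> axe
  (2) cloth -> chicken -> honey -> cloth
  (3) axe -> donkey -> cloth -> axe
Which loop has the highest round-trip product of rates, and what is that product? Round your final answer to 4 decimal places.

(1) 0.33369 × 1.0095 × 2.8991 = 0.97659
(2) 2.2289 × 0.91542 × 0.38586 = 0.78730
(3) 0.2429 × 0.48797 × 6.7933 = 0.80520
Highest is cycle (1) at 0.9766 (≤1, no arbitrage).

0.9766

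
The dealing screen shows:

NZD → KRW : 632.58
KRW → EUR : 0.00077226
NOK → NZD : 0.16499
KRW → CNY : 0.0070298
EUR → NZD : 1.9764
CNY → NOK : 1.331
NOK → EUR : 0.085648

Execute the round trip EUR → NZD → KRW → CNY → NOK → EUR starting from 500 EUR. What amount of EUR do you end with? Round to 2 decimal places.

500.95

500 EUR × 1.9764 = 988.2 NZD
988.2 NZD × 632.58 = 625115.556 KRW
625115.556 KRW × 0.0070298 = 4394.4373355688 CNY
4394.4373355688 CNY × 1.331 = 5848.9960936420728 NOK
5848.9960936420728 NOK × 0.085648 = 500.9548174282562511744 EUR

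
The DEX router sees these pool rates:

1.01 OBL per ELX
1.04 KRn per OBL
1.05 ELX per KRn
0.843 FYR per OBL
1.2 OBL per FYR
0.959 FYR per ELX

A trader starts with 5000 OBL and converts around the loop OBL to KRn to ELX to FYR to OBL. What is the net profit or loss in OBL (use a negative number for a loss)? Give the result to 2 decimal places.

1283.37

5000 OBL × 1.04 = 5200 KRn
5200 KRn × 1.05 = 5460 ELX
5460 ELX × 0.959 = 5236.14 FYR
5236.14 FYR × 1.2 = 6283.368 OBL
Net change: 6283.368 − 5000 = 1283.368 OBL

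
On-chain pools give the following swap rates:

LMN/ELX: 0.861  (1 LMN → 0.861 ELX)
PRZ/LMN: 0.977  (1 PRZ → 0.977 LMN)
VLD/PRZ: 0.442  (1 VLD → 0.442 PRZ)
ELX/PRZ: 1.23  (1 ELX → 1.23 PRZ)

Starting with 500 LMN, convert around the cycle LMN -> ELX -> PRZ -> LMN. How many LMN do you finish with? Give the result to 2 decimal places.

517.34

500 LMN × 0.861 = 430.5 ELX
430.5 ELX × 1.23 = 529.515 PRZ
529.515 PRZ × 0.977 = 517.336155 LMN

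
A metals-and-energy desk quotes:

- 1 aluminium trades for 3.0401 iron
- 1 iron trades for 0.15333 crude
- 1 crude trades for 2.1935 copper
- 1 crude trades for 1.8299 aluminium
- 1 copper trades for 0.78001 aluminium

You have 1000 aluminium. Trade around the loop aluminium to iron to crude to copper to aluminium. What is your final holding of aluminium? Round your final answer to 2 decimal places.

797.54

1000 aluminium × 3.0401 = 3040.1 iron
3040.1 iron × 0.15333 = 466.138533 crude
466.138533 crude × 2.1935 = 1022.4748721355 copper
1022.4748721355 copper × 0.78001 = 797.540625014411355 aluminium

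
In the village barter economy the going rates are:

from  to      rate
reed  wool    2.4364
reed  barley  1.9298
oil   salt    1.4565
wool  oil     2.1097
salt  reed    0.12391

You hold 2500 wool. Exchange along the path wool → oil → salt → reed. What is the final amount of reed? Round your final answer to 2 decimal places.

951.87

2500 wool × 2.1097 = 5274.25 oil
5274.25 oil × 1.4565 = 7681.945125 salt
7681.945125 salt × 0.12391 = 951.86982043875 reed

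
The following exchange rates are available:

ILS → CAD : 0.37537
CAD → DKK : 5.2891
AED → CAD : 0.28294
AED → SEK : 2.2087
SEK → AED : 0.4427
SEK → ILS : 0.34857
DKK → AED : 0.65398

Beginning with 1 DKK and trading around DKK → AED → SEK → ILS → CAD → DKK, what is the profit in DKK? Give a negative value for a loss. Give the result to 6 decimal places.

1 DKK × 0.65398 = 0.65398 AED
0.65398 AED × 2.2087 = 1.444445626 SEK
1.444445626 SEK × 0.34857 = 0.50349041185482 ILS
0.50349041185482 ILS × 0.37537 = 0.1889951958979437834 CAD
0.1889951958979437834 CAD × 5.2891 = 0.99961449062381446478094 DKK
Net change: 0.99961449062381446478094 − 1 = -0.00038550937618553521906 DKK

-0.000386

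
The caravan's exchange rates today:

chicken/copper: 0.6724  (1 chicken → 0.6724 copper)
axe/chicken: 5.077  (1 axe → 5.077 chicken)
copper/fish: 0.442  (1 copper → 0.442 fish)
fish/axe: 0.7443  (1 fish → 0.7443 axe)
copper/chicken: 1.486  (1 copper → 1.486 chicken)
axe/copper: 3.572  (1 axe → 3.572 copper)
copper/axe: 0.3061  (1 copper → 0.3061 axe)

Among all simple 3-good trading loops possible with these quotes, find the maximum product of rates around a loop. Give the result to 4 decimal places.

copper→fish→axe→copper: 0.442 × 0.7443 × 3.572 = 1.17512
chicken→copper→axe→chicken: 0.6724 × 0.3061 × 5.077 = 1.04496
Maximum is copper→fish→axe→copper at 1.1751; arbitrage exists.

1.1751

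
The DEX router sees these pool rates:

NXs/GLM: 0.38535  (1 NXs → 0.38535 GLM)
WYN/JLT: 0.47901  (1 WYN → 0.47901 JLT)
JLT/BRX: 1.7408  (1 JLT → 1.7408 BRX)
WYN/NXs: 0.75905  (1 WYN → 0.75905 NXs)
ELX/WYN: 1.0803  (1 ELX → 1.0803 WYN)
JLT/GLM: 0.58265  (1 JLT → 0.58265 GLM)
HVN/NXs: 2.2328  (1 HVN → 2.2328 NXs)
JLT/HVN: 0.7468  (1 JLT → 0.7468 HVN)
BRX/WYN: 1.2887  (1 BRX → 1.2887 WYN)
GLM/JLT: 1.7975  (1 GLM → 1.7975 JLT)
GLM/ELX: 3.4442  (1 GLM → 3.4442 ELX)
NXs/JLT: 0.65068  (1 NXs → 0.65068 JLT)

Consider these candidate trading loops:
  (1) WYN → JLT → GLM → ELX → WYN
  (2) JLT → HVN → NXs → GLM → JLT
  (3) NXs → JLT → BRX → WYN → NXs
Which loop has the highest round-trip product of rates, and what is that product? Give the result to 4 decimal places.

(1) 0.47901 × 0.58265 × 3.4442 × 1.0803 = 1.03845
(2) 0.7468 × 2.2328 × 0.38535 × 1.7975 = 1.15499
(3) 0.65068 × 1.7408 × 1.2887 × 0.75905 = 1.10800
Highest is cycle (2) at 1.1550 (>1, arbitrage).

1.1550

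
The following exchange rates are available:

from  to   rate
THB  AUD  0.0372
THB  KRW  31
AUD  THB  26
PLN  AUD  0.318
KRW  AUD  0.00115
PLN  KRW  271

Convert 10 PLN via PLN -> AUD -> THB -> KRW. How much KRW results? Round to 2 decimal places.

2563.08

10 PLN × 0.318 = 3.18 AUD
3.18 AUD × 26 = 82.68 THB
82.68 THB × 31 = 2563.08 KRW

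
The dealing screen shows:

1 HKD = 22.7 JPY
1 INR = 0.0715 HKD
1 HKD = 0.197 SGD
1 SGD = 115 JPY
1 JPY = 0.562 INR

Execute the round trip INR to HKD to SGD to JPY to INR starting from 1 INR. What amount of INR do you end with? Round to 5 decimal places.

0.91035

1 INR × 0.0715 = 0.0715 HKD
0.0715 HKD × 0.197 = 0.0140855 SGD
0.0140855 SGD × 115 = 1.6198325 JPY
1.6198325 JPY × 0.562 = 0.910345865 INR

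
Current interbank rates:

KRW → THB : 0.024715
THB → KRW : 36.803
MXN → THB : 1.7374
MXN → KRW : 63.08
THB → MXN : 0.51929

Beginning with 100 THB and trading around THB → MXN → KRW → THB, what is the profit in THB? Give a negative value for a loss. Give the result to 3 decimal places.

-19.042

100 THB × 0.51929 = 51.929 MXN
51.929 MXN × 63.08 = 3275.68132 KRW
3275.68132 KRW × 0.024715 = 80.9584638238 THB
Net change: 80.9584638238 − 100 = -19.0415361762 THB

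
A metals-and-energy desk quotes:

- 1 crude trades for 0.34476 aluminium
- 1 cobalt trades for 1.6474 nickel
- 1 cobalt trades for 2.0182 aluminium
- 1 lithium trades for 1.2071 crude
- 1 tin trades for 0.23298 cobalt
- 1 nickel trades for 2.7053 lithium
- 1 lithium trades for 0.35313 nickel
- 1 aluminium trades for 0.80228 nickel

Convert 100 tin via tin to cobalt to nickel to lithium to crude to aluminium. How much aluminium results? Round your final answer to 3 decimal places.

43.211

100 tin × 0.23298 = 23.298 cobalt
23.298 cobalt × 1.6474 = 38.3811252 nickel
38.3811252 nickel × 2.7053 = 103.83245800356 lithium
103.83245800356 lithium × 1.2071 = 125.336160056097276 crude
125.336160056097276 crude × 0.34476 = 43.21089454094009687376 aluminium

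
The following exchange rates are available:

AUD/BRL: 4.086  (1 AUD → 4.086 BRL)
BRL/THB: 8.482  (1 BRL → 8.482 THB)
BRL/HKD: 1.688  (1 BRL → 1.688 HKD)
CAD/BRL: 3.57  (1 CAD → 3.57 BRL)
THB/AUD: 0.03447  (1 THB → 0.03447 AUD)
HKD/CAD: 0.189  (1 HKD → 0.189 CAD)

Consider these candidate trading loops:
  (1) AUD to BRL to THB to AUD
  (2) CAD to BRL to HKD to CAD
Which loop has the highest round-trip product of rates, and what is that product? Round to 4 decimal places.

1.1946

(1) 4.086 × 8.482 × 0.03447 = 1.19464
(2) 3.57 × 1.688 × 0.189 = 1.13894
Highest is cycle (1) at 1.1946 (>1, arbitrage).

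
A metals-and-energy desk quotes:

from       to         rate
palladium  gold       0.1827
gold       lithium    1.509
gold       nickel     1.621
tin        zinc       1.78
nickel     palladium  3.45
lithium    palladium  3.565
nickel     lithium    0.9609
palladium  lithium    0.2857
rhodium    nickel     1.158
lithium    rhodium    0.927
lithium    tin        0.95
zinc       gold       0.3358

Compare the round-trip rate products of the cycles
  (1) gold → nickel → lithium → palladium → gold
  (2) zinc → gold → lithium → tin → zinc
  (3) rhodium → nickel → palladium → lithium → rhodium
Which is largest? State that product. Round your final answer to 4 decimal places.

1.0581

(1) 1.621 × 0.9609 × 3.565 × 0.1827 = 1.01452
(2) 0.3358 × 1.509 × 0.95 × 1.78 = 0.85687
(3) 1.158 × 3.45 × 0.2857 × 0.927 = 1.05808
Highest is cycle (3) at 1.0581 (>1, arbitrage).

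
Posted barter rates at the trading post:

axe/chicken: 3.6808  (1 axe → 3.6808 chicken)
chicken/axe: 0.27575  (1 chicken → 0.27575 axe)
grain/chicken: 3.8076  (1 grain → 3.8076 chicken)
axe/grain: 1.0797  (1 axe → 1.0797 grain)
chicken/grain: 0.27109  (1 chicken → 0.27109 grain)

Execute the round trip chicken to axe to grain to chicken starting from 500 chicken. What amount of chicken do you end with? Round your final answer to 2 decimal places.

500 chicken × 0.27575 = 137.875 axe
137.875 axe × 1.0797 = 148.8636375 grain
148.8636375 grain × 3.8076 = 566.813186145 chicken

566.81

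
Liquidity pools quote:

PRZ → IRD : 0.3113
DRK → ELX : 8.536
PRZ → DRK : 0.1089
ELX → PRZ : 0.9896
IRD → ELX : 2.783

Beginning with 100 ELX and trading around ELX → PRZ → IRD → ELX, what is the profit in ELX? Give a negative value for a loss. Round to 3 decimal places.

100 ELX × 0.9896 = 98.96 PRZ
98.96 PRZ × 0.3113 = 30.806248 IRD
30.806248 IRD × 2.783 = 85.733788184 ELX
Net change: 85.733788184 − 100 = -14.266211816 ELX

-14.266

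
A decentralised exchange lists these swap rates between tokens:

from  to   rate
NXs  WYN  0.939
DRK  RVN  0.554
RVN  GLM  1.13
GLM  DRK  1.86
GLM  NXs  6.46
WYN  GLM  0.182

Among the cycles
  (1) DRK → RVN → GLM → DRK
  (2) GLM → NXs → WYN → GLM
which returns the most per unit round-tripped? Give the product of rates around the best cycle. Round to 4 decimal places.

(1) 0.554 × 1.13 × 1.86 = 1.16440
(2) 6.46 × 0.939 × 0.182 = 1.10400
Highest is cycle (1) at 1.1644 (>1, arbitrage).

1.1644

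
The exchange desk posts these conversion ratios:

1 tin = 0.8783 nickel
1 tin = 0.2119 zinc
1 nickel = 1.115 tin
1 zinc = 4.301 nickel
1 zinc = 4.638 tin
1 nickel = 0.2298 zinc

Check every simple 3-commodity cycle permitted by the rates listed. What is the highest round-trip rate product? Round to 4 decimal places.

nickel→tin→zinc→nickel: 1.115 × 0.2119 × 4.301 = 1.01619
nickel→zinc→tin→nickel: 0.2298 × 4.638 × 0.8783 = 0.93610
Maximum is nickel→tin→zinc→nickel at 1.0162; arbitrage exists.

1.0162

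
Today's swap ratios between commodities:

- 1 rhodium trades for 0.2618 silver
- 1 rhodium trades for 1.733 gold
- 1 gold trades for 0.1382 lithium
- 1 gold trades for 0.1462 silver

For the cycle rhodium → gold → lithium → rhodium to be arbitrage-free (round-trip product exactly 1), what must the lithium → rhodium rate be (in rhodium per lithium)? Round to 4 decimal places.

4.1754

Known legs of the cycle: 1.733 × 0.1382 = 0.2395006
For no arbitrage the full-cycle product must be 1, so the missing rate is 1 / 0.2395006 ≈ 4.175355.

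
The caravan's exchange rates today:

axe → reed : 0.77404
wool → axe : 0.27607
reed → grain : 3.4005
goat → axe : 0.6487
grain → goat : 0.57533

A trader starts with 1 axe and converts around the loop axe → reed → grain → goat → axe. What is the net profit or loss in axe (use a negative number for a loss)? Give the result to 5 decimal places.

1 axe × 0.77404 = 0.77404 reed
0.77404 reed × 3.4005 = 2.63212302 grain
2.63212302 grain × 0.57533 = 1.5143393370966 goat
1.5143393370966 goat × 0.6487 = 0.98235192797456442 axe
Net change: 0.98235192797456442 − 1 = -0.01764807202543558 axe

-0.01765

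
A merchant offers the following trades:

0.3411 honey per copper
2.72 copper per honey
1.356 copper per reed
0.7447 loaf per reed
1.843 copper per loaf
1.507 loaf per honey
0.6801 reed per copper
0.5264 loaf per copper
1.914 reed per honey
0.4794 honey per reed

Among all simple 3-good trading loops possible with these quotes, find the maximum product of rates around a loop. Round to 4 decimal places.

0.9474

copper→honey→loaf→copper: 0.3411 × 1.507 × 1.843 = 0.94737
copper→reed→loaf→copper: 0.6801 × 0.7447 × 1.843 = 0.93343
copper→reed→honey→copper: 0.6801 × 0.4794 × 2.72 = 0.88683
copper→honey→reed→copper: 0.3411 × 1.914 × 1.356 = 0.88529
Maximum is copper→honey→loaf→copper at 0.9474; no arbitrage — every cycle loses value.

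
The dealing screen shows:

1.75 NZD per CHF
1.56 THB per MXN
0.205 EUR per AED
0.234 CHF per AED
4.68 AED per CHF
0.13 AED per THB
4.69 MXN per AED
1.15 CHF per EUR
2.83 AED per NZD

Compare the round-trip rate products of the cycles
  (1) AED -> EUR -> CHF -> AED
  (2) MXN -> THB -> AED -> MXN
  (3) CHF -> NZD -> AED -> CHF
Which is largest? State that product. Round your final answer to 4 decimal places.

1.1589

(1) 0.205 × 1.15 × 4.68 = 1.10331
(2) 1.56 × 0.13 × 4.69 = 0.95113
(3) 1.75 × 2.83 × 0.234 = 1.15889
Highest is cycle (3) at 1.1589 (>1, arbitrage).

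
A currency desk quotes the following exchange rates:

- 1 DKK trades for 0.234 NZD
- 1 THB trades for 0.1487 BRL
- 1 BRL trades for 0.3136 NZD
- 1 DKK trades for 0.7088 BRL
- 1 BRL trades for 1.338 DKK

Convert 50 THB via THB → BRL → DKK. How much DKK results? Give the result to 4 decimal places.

50 THB × 0.1487 = 7.435 BRL
7.435 BRL × 1.338 = 9.94803 DKK

9.9480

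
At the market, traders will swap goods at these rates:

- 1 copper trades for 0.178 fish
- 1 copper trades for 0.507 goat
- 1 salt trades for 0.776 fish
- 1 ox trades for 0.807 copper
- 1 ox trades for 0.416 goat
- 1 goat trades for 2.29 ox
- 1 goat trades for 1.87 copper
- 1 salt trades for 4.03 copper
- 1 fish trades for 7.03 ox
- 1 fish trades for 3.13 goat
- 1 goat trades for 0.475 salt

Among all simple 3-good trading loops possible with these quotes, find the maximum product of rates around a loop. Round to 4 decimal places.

1.1537

salt→fish→goat→salt: 0.776 × 3.13 × 0.475 = 1.15372
copper→fish→goat→copper: 0.178 × 3.13 × 1.87 = 1.04185
copper→fish→ox→copper: 0.178 × 7.03 × 0.807 = 1.00983
salt→copper→goat→salt: 4.03 × 0.507 × 0.475 = 0.97052
copper→goat→ox→copper: 0.507 × 2.29 × 0.807 = 0.93695
Maximum is salt→fish→goat→salt at 1.1537; arbitrage exists.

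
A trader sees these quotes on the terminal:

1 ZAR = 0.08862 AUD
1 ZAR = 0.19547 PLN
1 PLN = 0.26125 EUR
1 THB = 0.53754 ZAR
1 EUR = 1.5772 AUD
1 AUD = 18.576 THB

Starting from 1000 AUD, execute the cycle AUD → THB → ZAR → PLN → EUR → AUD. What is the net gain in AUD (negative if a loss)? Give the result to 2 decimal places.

1000 AUD × 18.576 = 18576 THB
18576 THB × 0.53754 = 9985.34304 ZAR
9985.34304 ZAR × 0.19547 = 1951.8350040288 PLN
1951.8350040288 PLN × 0.26125 = 509.916894802524 EUR
509.916894802524 EUR × 1.5772 = 804.2409264825408528 AUD
Net change: 804.2409264825408528 − 1000 = -195.7590735174591472 AUD

-195.76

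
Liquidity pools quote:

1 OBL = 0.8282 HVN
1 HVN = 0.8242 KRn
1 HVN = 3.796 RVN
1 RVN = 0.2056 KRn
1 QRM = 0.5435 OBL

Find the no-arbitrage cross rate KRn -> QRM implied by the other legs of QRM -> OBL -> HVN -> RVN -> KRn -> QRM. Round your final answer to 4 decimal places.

Known legs of the cycle: 0.5435 × 0.8282 × 3.796 × 0.2056 = 0.35130480397792
For no arbitrage the full-cycle product must be 1, so the missing rate is 1 / 0.35130480397792 ≈ 2.846531.

2.8465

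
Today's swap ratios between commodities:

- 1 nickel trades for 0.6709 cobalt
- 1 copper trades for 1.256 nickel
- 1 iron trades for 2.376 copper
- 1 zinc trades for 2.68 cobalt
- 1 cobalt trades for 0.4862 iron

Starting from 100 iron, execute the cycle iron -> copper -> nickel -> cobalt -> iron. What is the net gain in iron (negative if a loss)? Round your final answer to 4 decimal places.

-2.6561

100 iron × 2.376 = 237.6 copper
237.6 copper × 1.256 = 298.4256 nickel
298.4256 nickel × 0.6709 = 200.21373504 cobalt
200.21373504 cobalt × 0.4862 = 97.343917976448 iron
Net change: 97.343917976448 − 100 = -2.656082023552 iron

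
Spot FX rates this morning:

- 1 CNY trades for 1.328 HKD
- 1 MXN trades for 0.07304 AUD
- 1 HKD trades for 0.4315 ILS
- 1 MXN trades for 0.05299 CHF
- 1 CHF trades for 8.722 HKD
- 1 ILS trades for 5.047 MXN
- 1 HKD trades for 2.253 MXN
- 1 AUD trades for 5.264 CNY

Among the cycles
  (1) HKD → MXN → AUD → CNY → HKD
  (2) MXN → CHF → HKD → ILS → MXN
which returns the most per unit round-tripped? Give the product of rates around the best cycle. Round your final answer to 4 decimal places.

(1) 2.253 × 0.07304 × 5.264 × 1.328 = 1.15037
(2) 0.05299 × 8.722 × 0.4315 × 5.047 = 1.00652
Highest is cycle (1) at 1.1504 (>1, arbitrage).

1.1504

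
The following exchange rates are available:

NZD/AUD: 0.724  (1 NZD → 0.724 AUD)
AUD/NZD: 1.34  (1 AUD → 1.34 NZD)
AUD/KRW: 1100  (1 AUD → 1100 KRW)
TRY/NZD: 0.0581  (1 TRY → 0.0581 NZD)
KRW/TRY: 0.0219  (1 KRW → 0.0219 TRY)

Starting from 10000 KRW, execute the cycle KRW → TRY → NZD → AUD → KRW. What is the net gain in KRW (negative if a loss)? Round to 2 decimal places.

10000 KRW × 0.0219 = 219 TRY
219 TRY × 0.0581 = 12.7239 NZD
12.7239 NZD × 0.724 = 9.2121036 AUD
9.2121036 AUD × 1100 = 10133.31396 KRW
Net change: 10133.31396 − 10000 = 133.31396 KRW

133.31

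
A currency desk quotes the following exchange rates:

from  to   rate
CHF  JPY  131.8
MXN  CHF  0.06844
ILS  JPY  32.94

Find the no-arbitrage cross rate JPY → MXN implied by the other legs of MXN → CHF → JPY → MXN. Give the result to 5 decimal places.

Known legs of the cycle: 0.06844 × 131.8 = 9.020392
For no arbitrage the full-cycle product must be 1, so the missing rate is 1 / 9.020392 ≈ 0.1108599.

0.11086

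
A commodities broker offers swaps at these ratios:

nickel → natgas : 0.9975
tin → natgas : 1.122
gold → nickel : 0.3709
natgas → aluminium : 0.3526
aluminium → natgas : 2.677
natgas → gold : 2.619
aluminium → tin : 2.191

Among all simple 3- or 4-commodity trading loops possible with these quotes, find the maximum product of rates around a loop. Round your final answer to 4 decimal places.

natgas→gold→nickel→natgas: 2.619 × 0.3709 × 0.9975 = 0.96896
natgas→aluminium→tin→natgas: 0.3526 × 2.191 × 1.122 = 0.86680
Maximum is natgas→gold→nickel→natgas at 0.9690; no arbitrage — every cycle loses value.

0.9690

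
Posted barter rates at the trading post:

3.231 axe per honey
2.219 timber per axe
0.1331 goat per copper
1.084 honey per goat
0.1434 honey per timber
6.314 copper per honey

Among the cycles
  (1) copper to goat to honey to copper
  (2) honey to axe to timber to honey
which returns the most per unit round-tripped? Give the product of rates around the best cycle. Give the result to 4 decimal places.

1.0281

(1) 0.1331 × 1.084 × 6.314 = 0.91099
(2) 3.231 × 2.219 × 0.1434 = 1.02812
Highest is cycle (2) at 1.0281 (>1, arbitrage).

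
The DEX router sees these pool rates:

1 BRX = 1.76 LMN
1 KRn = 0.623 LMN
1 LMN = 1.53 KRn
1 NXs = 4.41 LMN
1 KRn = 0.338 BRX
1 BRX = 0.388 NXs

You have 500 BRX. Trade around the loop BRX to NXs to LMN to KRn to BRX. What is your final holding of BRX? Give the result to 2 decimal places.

442.43

500 BRX × 0.388 = 194 NXs
194 NXs × 4.41 = 855.54 LMN
855.54 LMN × 1.53 = 1308.9762 KRn
1308.9762 KRn × 0.338 = 442.4339556 BRX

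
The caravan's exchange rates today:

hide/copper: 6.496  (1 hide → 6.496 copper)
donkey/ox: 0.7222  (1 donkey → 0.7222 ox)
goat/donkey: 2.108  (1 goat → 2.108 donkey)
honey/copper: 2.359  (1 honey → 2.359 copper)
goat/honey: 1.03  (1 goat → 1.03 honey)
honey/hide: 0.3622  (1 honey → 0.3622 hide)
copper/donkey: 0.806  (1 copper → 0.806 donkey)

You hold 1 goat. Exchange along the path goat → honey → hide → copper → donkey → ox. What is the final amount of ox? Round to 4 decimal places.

1.4107

1 goat × 1.03 = 1.03 honey
1.03 honey × 0.3622 = 0.373066 hide
0.373066 hide × 6.496 = 2.423436736 copper
2.423436736 copper × 0.806 = 1.953290009216 donkey
1.953290009216 donkey × 0.7222 = 1.4106660446557952 ox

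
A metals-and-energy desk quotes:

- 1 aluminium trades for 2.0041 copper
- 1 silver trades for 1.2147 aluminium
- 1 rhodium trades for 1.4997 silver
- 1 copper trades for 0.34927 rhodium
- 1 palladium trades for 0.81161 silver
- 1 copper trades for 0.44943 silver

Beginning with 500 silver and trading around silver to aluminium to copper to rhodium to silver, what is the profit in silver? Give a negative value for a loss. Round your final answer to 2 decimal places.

137.56

500 silver × 1.2147 = 607.35 aluminium
607.35 aluminium × 2.0041 = 1217.190135 copper
1217.190135 copper × 0.34927 = 425.12799845145 rhodium
425.12799845145 rhodium × 1.4997 = 637.564459277639565 silver
Net change: 637.564459277639565 − 500 = 137.564459277639565 silver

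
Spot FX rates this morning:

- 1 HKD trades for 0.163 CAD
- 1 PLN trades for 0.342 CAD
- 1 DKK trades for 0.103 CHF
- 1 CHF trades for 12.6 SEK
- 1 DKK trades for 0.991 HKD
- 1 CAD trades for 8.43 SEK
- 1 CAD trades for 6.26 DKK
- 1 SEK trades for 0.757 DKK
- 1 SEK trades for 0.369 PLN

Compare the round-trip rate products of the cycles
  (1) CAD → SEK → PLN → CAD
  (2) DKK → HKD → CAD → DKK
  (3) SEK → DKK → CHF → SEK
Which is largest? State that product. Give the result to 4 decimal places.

(1) 8.43 × 0.369 × 0.342 = 1.06385
(2) 0.991 × 0.163 × 6.26 = 1.01120
(3) 0.757 × 0.103 × 12.6 = 0.98243
Highest is cycle (1) at 1.0638 (>1, arbitrage).

1.0638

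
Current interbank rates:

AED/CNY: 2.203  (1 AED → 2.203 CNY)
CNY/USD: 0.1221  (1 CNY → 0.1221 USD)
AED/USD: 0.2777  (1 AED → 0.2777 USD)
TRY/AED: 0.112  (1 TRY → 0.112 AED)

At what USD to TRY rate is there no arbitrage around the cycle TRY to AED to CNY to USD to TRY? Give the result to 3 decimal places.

33.193

Known legs of the cycle: 0.112 × 2.203 × 0.1221 = 0.0301264656
For no arbitrage the full-cycle product must be 1, so the missing rate is 1 / 0.0301264656 ≈ 33.19341.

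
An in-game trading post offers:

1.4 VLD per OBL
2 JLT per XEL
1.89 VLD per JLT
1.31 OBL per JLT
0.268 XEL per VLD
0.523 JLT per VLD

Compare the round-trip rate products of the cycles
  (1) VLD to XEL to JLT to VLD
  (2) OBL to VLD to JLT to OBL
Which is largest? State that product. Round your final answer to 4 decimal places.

(1) 0.268 × 2 × 1.89 = 1.01304
(2) 1.4 × 0.523 × 1.31 = 0.95918
Highest is cycle (1) at 1.0130 (>1, arbitrage).

1.0130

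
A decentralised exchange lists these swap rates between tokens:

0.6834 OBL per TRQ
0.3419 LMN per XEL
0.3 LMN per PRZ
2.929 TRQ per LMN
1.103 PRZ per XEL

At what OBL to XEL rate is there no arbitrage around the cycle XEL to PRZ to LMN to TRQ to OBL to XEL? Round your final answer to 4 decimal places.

Known legs of the cycle: 1.103 × 0.3 × 2.929 × 0.6834 = 0.66235544874
For no arbitrage the full-cycle product must be 1, so the missing rate is 1 / 0.66235544874 ≈ 1.509763.

1.5098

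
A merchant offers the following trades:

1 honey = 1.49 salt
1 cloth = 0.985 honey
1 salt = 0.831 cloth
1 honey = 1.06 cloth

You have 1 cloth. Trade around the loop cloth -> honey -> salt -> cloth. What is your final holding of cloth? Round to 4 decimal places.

1 cloth × 0.985 = 0.985 honey
0.985 honey × 1.49 = 1.46765 salt
1.46765 salt × 0.831 = 1.21961715 cloth

1.2196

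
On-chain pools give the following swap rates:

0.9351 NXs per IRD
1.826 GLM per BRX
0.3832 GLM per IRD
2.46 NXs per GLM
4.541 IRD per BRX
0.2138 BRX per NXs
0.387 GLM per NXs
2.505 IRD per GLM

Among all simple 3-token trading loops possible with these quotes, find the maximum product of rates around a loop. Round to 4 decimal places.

0.9604

GLM→NXs→BRX→GLM: 2.46 × 0.2138 × 1.826 = 0.96038
IRD→NXs→BRX→IRD: 0.9351 × 0.2138 × 4.541 = 0.90786
GLM→IRD→NXs→GLM: 2.505 × 0.9351 × 0.387 = 0.90652
Maximum is GLM→NXs→BRX→GLM at 0.9604; no arbitrage — every cycle loses value.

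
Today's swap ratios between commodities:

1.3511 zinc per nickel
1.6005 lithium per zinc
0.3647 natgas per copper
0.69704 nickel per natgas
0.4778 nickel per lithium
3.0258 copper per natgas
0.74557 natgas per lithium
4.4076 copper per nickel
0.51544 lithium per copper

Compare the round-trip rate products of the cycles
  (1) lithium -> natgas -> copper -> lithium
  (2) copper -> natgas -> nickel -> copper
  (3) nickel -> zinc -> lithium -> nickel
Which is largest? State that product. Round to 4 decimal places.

(1) 0.74557 × 3.0258 × 0.51544 = 1.16280
(2) 0.3647 × 0.69704 × 4.4076 = 1.12046
(3) 1.3511 × 1.6005 × 0.4778 = 1.03321
Highest is cycle (1) at 1.1628 (>1, arbitrage).

1.1628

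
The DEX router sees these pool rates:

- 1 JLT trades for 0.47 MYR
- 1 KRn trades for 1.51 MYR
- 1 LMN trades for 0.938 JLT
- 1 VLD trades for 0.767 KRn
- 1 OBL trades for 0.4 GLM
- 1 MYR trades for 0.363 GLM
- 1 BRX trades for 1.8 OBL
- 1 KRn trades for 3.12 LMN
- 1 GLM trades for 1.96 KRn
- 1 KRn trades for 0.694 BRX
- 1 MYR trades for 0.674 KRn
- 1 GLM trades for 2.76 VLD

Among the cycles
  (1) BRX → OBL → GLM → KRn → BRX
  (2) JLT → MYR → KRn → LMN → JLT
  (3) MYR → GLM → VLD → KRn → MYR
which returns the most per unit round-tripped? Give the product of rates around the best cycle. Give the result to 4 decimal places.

1.1603

(1) 1.8 × 0.4 × 1.96 × 0.694 = 0.97937
(2) 0.47 × 0.674 × 3.12 × 0.938 = 0.92708
(3) 0.363 × 2.76 × 0.767 × 1.51 = 1.16035
Highest is cycle (3) at 1.1603 (>1, arbitrage).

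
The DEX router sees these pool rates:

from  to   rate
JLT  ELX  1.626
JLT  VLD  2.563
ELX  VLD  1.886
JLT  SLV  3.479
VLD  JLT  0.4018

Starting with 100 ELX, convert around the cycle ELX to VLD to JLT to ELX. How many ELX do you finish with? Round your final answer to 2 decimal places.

123.22

100 ELX × 1.886 = 188.6 VLD
188.6 VLD × 0.4018 = 75.77948 JLT
75.77948 JLT × 1.626 = 123.21743448 ELX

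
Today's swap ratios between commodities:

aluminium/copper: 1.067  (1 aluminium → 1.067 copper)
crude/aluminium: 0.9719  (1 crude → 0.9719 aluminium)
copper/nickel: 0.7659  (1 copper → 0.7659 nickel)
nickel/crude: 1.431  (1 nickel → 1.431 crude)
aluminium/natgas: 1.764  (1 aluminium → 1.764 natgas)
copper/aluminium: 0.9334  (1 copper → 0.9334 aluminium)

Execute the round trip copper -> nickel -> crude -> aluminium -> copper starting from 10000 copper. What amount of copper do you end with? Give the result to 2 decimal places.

11365.74

10000 copper × 0.7659 = 7659 nickel
7659 nickel × 1.431 = 10960.029 crude
10960.029 crude × 0.9719 = 10652.0521851 aluminium
10652.0521851 aluminium × 1.067 = 11365.7396815017 copper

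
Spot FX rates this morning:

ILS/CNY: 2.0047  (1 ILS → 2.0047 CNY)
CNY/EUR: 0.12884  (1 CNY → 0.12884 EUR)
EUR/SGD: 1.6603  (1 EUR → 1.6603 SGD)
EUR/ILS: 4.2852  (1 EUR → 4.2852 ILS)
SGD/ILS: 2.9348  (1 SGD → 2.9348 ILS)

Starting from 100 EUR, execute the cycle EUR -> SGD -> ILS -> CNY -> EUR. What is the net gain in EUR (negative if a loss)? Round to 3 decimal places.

25.853

100 EUR × 1.6603 = 166.03 SGD
166.03 SGD × 2.9348 = 487.264844 ILS
487.264844 ILS × 2.0047 = 976.8198327668 CNY
976.8198327668 CNY × 0.12884 = 125.853467253674512 EUR
Net change: 125.853467253674512 − 100 = 25.853467253674512 EUR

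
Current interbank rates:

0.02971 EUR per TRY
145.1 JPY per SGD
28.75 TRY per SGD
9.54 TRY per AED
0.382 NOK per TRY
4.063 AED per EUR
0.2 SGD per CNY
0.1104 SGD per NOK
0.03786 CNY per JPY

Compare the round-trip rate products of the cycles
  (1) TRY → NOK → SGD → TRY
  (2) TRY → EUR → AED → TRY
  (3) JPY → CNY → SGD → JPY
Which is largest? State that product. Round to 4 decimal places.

1.2125

(1) 0.382 × 0.1104 × 28.75 = 1.21247
(2) 0.02971 × 4.063 × 9.54 = 1.15159
(3) 0.03786 × 0.2 × 145.1 = 1.09870
Highest is cycle (1) at 1.2125 (>1, arbitrage).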